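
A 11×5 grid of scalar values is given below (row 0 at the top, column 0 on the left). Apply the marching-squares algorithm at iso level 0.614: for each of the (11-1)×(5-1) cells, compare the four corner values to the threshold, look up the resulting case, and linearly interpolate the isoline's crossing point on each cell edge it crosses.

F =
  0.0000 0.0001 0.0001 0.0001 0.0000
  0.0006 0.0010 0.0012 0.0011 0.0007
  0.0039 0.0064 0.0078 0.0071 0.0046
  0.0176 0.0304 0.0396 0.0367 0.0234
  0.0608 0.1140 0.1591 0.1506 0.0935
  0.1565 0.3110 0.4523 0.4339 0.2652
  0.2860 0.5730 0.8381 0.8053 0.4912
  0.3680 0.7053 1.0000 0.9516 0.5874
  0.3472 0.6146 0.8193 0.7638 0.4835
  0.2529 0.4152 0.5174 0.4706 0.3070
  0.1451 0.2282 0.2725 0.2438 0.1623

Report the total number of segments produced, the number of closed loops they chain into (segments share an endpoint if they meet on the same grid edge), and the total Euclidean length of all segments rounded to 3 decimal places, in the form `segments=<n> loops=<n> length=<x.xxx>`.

cell (5,1): code 0100 → (5.419,2.000)–(6.000,1.155)
cell (5,2): code 1100 → (5.485,3.000)–(5.419,2.000)
cell (5,3): code 1000 → (6.000,3.609)–(5.485,3.000)
cell (6,0): code 0100 → (6.310,1.000)–(7.000,0.729)
cell (6,1): code 1110 → (6.000,1.155)–(6.310,1.000)
cell (6,3): code 1001 → (7.000,3.927)–(6.000,3.609)
cell (7,0): code 0110 → (7.000,0.729)–(8.000,0.998)
cell (7,3): code 1001 → (8.000,3.534)–(7.000,3.927)
cell (8,0): code 0010 → (8.000,0.998)–(8.003,1.000)
cell (8,1): code 0011 → (8.003,1.000)–(8.680,2.000)
cell (8,2): code 0011 → (8.680,2.000)–(8.511,3.000)
cell (8,3): code 0001 → (8.511,3.000)–(8.000,3.534)
total: 12 segments, chained into 1 closed loop(s), length Σ = 10.037054

segments=12 loops=1 length=10.037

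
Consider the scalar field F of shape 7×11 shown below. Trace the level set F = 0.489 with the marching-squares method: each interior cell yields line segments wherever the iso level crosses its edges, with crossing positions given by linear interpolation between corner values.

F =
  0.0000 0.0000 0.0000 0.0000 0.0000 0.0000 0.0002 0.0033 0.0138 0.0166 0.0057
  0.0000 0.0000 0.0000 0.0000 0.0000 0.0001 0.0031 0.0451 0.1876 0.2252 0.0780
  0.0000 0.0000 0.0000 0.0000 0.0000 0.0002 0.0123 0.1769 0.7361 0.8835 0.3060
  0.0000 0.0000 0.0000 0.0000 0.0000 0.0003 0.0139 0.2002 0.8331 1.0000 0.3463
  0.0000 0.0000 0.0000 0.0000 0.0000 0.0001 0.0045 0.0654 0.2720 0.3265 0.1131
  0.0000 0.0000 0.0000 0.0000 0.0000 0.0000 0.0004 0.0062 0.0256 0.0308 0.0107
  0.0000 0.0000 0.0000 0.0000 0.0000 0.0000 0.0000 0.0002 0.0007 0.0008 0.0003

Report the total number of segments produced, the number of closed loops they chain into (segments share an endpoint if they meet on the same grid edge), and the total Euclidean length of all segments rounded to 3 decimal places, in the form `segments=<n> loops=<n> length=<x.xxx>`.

cell (1,7): code 0100 → (1.549,8.000)–(2.000,7.558)
cell (1,8): code 1100 → (1.401,9.000)–(1.549,8.000)
cell (1,9): code 1000 → (2.000,9.683)–(1.401,9.000)
cell (2,7): code 0110 → (2.000,7.558)–(3.000,7.456)
cell (2,9): code 1001 → (3.000,9.782)–(2.000,9.683)
cell (3,7): code 0010 → (3.000,7.456)–(3.613,8.000)
cell (3,8): code 0011 → (3.613,8.000)–(3.759,9.000)
cell (3,9): code 0001 → (3.759,9.000)–(3.000,9.782)
total: 8 segments, chained into 1 closed loop(s), length Σ = 7.480238

segments=8 loops=1 length=7.480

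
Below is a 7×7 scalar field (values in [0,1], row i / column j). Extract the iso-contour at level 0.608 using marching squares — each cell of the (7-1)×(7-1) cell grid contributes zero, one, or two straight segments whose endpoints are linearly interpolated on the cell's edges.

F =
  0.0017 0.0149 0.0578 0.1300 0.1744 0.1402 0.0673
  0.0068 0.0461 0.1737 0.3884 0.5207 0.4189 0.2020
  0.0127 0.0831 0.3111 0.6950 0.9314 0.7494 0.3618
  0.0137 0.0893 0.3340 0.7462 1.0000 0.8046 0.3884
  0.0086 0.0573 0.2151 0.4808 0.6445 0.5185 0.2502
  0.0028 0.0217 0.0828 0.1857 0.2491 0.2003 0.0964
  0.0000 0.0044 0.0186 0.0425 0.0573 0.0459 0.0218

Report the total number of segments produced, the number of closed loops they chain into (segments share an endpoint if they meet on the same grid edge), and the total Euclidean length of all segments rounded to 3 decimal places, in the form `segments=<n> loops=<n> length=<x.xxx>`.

segments=12 loops=1 length=8.807

cell (1,2): code 0100 → (1.716,3.000)–(2.000,2.773)
cell (1,3): code 1100 → (1.213,4.000)–(1.716,3.000)
cell (1,4): code 1100 → (1.572,5.000)–(1.213,4.000)
cell (1,5): code 1000 → (2.000,5.365)–(1.572,5.000)
cell (2,2): code 0110 → (2.000,2.773)–(3.000,2.665)
cell (2,5): code 1001 → (3.000,5.472)–(2.000,5.365)
cell (3,2): code 0010 → (3.000,2.665)–(3.521,3.000)
cell (3,3): code 0111 → (3.521,3.000)–(4.000,3.777)
cell (3,4): code 1011 → (4.000,4.290)–(3.687,5.000)
cell (3,5): code 0001 → (3.687,5.000)–(3.000,5.472)
cell (4,3): code 0010 → (4.000,3.777)–(4.092,4.000)
cell (4,4): code 0001 → (4.092,4.000)–(4.000,4.290)
total: 12 segments, chained into 1 closed loop(s), length Σ = 8.807085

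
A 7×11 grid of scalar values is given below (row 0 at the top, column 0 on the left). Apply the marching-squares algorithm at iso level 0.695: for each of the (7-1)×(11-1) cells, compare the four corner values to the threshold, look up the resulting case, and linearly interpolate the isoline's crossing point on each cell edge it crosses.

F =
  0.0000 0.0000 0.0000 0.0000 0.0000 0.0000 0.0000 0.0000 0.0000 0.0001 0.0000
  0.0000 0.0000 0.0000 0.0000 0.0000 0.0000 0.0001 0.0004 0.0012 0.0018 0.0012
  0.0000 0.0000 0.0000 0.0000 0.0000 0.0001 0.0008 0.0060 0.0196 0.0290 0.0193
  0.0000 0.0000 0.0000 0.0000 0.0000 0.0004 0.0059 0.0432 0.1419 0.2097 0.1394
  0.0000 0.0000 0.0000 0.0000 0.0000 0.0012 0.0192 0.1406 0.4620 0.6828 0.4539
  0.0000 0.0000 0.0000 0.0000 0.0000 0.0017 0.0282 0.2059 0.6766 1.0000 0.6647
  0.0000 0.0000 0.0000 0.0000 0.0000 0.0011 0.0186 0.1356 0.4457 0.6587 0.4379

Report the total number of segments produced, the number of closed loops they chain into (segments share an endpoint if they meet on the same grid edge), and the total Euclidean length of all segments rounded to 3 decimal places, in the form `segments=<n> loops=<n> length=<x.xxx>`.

segments=4 loops=1 length=5.245

cell (4,8): code 0100 → (4.038,9.000)–(5.000,8.057)
cell (4,9): code 1000 → (5.000,9.910)–(4.038,9.000)
cell (5,8): code 0010 → (5.000,8.057)–(5.894,9.000)
cell (5,9): code 0001 → (5.894,9.000)–(5.000,9.910)
total: 4 segments, chained into 1 closed loop(s), length Σ = 5.244881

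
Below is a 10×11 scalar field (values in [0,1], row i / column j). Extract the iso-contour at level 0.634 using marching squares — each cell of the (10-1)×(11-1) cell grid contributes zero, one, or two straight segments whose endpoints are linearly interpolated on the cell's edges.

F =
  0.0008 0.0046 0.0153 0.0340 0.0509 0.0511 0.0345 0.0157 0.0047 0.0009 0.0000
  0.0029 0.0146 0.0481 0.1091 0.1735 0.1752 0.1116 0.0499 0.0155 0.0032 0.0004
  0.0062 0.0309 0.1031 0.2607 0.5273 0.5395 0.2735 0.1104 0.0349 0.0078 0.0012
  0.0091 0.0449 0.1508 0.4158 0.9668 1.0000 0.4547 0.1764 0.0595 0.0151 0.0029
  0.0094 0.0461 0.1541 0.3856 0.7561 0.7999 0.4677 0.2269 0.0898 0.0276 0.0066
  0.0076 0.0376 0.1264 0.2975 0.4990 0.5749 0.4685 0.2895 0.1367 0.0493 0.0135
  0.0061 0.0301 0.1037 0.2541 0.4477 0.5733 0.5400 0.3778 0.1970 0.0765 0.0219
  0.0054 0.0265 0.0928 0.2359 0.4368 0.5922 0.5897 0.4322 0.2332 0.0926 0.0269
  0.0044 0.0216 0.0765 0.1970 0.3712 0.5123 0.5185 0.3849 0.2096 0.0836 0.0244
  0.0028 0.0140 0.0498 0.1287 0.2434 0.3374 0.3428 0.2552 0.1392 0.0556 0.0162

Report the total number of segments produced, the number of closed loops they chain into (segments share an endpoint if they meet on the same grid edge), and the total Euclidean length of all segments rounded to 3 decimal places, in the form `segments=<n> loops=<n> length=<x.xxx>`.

cell (2,3): code 0100 → (2.243,4.000)–(3.000,3.396)
cell (2,4): code 1100 → (2.205,5.000)–(2.243,4.000)
cell (2,5): code 1000 → (3.000,5.671)–(2.205,5.000)
cell (3,3): code 0110 → (3.000,3.396)–(4.000,3.670)
cell (3,5): code 1001 → (4.000,5.499)–(3.000,5.671)
cell (4,3): code 0010 → (4.000,3.670)–(4.475,4.000)
cell (4,4): code 0011 → (4.475,4.000)–(4.737,5.000)
cell (4,5): code 0001 → (4.737,5.000)–(4.000,5.499)
total: 8 segments, chained into 1 closed loop(s), length Σ = 7.563668

segments=8 loops=1 length=7.564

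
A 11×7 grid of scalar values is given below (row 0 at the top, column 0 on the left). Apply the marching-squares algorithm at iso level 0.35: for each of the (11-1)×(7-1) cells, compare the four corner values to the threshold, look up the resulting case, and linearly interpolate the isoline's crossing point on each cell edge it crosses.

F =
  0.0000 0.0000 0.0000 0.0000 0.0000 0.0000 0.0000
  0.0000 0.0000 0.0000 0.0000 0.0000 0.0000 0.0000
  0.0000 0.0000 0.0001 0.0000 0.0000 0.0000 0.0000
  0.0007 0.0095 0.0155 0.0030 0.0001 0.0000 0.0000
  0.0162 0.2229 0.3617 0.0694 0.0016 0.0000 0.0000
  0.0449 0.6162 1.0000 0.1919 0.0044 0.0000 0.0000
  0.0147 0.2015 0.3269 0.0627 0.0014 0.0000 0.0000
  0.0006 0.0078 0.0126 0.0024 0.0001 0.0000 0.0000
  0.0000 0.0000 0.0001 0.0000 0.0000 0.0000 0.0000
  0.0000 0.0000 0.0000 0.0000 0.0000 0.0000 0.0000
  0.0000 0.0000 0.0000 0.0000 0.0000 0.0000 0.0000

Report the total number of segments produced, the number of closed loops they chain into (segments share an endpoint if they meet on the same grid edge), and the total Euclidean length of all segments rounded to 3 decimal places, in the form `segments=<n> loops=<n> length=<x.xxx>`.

cell (3,1): code 0100 → (3.966,2.000)–(4.000,1.916)
cell (3,2): code 1000 → (4.000,2.040)–(3.966,2.000)
cell (4,0): code 0100 → (4.323,1.000)–(5.000,0.534)
cell (4,1): code 1110 → (4.000,1.916)–(4.323,1.000)
cell (4,2): code 1001 → (5.000,2.804)–(4.000,2.040)
cell (5,0): code 0010 → (5.000,0.534)–(5.642,1.000)
cell (5,1): code 0011 → (5.642,1.000)–(5.966,2.000)
cell (5,2): code 0001 → (5.966,2.000)–(5.000,2.804)
total: 8 segments, chained into 1 closed loop(s), length Σ = 6.295726

segments=8 loops=1 length=6.296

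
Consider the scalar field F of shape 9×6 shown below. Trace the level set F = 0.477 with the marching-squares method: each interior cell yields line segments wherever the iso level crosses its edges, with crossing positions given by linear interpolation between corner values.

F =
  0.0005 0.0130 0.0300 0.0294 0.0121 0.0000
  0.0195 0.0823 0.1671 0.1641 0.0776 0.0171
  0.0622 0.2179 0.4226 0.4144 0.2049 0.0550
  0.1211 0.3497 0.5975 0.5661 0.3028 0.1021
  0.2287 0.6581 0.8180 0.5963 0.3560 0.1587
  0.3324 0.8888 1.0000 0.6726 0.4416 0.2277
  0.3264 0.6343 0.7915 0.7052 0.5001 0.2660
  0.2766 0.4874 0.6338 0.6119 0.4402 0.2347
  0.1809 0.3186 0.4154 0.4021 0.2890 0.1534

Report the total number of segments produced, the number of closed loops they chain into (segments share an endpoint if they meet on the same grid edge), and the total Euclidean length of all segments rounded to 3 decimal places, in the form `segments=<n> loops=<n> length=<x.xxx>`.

cell (2,1): code 0100 → (2.311,2.000)–(3.000,1.514)
cell (2,2): code 1100 → (2.413,3.000)–(2.311,2.000)
cell (2,3): code 1000 → (3.000,3.338)–(2.413,3.000)
cell (3,0): code 0100 → (3.413,1.000)–(4.000,0.578)
cell (3,1): code 1110 → (3.000,1.514)–(3.413,1.000)
cell (3,3): code 1001 → (4.000,3.496)–(3.000,3.338)
cell (4,0): code 0110 → (4.000,0.578)–(5.000,0.260)
cell (4,3): code 1001 → (5.000,3.847)–(4.000,3.496)
cell (5,0): code 0110 → (5.000,0.260)–(6.000,0.489)
cell (5,3): code 1101 → (5.605,4.000)–(5.000,3.847)
cell (5,4): code 1000 → (6.000,4.099)–(5.605,4.000)
cell (6,0): code 0110 → (6.000,0.489)–(7.000,0.951)
cell (6,3): code 1011 → (7.000,3.786)–(6.386,4.000)
cell (6,4): code 0001 → (6.386,4.000)–(6.000,4.099)
cell (7,0): code 0010 → (7.000,0.951)–(7.062,1.000)
cell (7,1): code 0011 → (7.062,1.000)–(7.718,2.000)
cell (7,2): code 0011 → (7.718,2.000)–(7.643,3.000)
cell (7,3): code 0001 → (7.643,3.000)–(7.000,3.786)
total: 18 segments, chained into 1 closed loop(s), length Σ = 14.530161

segments=18 loops=1 length=14.530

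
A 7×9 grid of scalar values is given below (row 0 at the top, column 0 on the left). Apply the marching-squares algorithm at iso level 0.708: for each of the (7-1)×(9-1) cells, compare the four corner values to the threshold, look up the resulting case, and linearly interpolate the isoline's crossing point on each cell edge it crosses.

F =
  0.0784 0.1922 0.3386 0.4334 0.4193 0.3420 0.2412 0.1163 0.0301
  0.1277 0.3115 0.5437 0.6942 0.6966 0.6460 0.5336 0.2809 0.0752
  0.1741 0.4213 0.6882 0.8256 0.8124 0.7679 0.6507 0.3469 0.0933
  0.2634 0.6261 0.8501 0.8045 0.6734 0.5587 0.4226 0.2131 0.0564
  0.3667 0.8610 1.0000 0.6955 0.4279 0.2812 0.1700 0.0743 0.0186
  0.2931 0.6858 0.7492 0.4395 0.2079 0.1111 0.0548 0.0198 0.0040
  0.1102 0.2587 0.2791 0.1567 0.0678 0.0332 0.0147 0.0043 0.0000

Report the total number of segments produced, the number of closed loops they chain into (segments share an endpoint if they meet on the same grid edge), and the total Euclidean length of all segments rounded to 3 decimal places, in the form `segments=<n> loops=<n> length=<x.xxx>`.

segments=18 loops=1 length=13.262

cell (1,2): code 0100 → (1.105,3.000)–(2.000,2.144)
cell (1,3): code 1100 → (1.098,4.000)–(1.105,3.000)
cell (1,4): code 1100 → (1.509,5.000)–(1.098,4.000)
cell (1,5): code 1000 → (2.000,5.511)–(1.509,5.000)
cell (2,1): code 0100 → (2.122,2.000)–(3.000,1.366)
cell (2,2): code 1110 → (2.000,2.144)–(2.122,2.000)
cell (2,3): code 1011 → (3.000,3.736)–(2.751,4.000)
cell (2,4): code 0011 → (2.751,4.000)–(2.286,5.000)
cell (2,5): code 0001 → (2.286,5.000)–(2.000,5.511)
cell (3,0): code 0100 → (3.349,1.000)–(4.000,0.690)
cell (3,1): code 1110 → (3.000,1.366)–(3.349,1.000)
cell (3,2): code 1011 → (4.000,2.959)–(3.885,3.000)
cell (3,3): code 0001 → (3.885,3.000)–(3.000,3.736)
cell (4,0): code 0010 → (4.000,0.690)–(4.873,1.000)
cell (4,1): code 0111 → (4.873,1.000)–(5.000,1.350)
cell (4,2): code 1001 → (5.000,2.133)–(4.000,2.959)
cell (5,1): code 0010 → (5.000,1.350)–(5.088,2.000)
cell (5,2): code 0001 → (5.088,2.000)–(5.000,2.133)
total: 18 segments, chained into 1 closed loop(s), length Σ = 13.261956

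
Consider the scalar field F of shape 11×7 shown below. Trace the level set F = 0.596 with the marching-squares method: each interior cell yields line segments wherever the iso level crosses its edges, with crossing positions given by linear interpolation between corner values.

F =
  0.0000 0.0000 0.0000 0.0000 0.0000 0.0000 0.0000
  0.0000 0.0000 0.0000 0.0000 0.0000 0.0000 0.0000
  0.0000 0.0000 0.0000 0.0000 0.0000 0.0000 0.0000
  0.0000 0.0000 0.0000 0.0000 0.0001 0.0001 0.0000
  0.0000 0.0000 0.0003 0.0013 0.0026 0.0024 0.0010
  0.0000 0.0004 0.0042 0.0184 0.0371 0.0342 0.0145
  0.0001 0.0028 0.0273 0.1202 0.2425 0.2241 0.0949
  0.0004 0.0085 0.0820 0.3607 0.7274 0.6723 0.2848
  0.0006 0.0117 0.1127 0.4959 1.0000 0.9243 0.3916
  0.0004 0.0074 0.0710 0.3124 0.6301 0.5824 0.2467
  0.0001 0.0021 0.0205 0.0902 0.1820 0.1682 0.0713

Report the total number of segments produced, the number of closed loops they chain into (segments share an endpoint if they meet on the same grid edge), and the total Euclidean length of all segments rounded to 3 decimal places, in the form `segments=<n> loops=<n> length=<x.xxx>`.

segments=10 loops=1 length=7.389

cell (6,3): code 0100 → (6.729,4.000)–(7.000,3.642)
cell (6,4): code 1100 → (6.830,5.000)–(6.729,4.000)
cell (6,5): code 1000 → (7.000,5.197)–(6.830,5.000)
cell (7,3): code 0110 → (7.000,3.642)–(8.000,3.199)
cell (7,5): code 1001 → (8.000,5.616)–(7.000,5.197)
cell (8,3): code 0110 → (8.000,3.199)–(9.000,3.893)
cell (8,4): code 1011 → (9.000,4.715)–(8.960,5.000)
cell (8,5): code 0001 → (8.960,5.000)–(8.000,5.616)
cell (9,3): code 0010 → (9.000,3.893)–(9.076,4.000)
cell (9,4): code 0001 → (9.076,4.000)–(9.000,4.715)
total: 10 segments, chained into 1 closed loop(s), length Σ = 7.389404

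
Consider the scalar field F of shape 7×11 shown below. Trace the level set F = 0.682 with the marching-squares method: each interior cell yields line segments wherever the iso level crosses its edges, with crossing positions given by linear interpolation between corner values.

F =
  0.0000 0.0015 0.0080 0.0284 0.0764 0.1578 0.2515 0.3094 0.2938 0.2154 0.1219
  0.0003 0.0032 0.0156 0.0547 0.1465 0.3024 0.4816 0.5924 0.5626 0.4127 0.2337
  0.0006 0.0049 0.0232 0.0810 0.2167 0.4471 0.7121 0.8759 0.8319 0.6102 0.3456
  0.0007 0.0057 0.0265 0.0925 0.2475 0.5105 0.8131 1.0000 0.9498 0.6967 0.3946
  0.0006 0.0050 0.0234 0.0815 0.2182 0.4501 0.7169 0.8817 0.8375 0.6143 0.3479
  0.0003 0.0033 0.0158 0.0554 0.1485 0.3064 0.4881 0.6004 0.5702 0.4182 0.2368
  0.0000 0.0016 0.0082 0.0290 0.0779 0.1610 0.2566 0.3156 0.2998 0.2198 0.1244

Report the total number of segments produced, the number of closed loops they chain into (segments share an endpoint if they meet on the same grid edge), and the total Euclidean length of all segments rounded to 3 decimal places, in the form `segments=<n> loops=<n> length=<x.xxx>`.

cell (1,5): code 0100 → (1.869,6.000)–(2.000,5.886)
cell (1,6): code 1100 → (1.316,7.000)–(1.869,6.000)
cell (1,7): code 1100 → (1.443,8.000)–(1.316,7.000)
cell (1,8): code 1000 → (2.000,8.676)–(1.443,8.000)
cell (2,5): code 0110 → (2.000,5.886)–(3.000,5.567)
cell (2,8): code 1101 → (2.830,9.000)–(2.000,8.676)
cell (2,9): code 1000 → (3.000,9.049)–(2.830,9.000)
cell (3,5): code 0110 → (3.000,5.567)–(4.000,5.869)
cell (3,8): code 1011 → (4.000,8.697)–(3.178,9.000)
cell (3,9): code 0001 → (3.178,9.000)–(3.000,9.049)
cell (4,5): code 0010 → (4.000,5.869)–(4.153,6.000)
cell (4,6): code 0011 → (4.153,6.000)–(4.710,7.000)
cell (4,7): code 0011 → (4.710,7.000)–(4.582,8.000)
cell (4,8): code 0001 → (4.582,8.000)–(4.000,8.697)
total: 14 segments, chained into 1 closed loop(s), length Σ = 10.684501

segments=14 loops=1 length=10.685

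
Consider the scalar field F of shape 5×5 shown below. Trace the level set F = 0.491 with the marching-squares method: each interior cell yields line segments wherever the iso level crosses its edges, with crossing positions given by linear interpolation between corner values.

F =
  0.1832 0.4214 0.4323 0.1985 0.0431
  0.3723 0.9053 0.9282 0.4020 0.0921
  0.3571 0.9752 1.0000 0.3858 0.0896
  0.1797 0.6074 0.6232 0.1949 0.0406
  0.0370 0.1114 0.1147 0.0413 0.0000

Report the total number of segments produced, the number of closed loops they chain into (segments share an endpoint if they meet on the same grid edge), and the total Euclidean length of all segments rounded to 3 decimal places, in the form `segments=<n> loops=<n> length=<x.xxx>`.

cell (0,0): code 0100 → (0.144,1.000)–(1.000,0.223)
cell (0,1): code 1100 → (0.118,2.000)–(0.144,1.000)
cell (0,2): code 1000 → (1.000,2.831)–(0.118,2.000)
cell (1,0): code 0110 → (1.000,0.223)–(2.000,0.217)
cell (1,2): code 1001 → (2.000,2.829)–(1.000,2.831)
cell (2,0): code 0110 → (2.000,0.217)–(3.000,0.728)
cell (2,2): code 1001 → (3.000,2.309)–(2.000,2.829)
cell (3,0): code 0010 → (3.000,0.728)–(3.235,1.000)
cell (3,1): code 0011 → (3.235,1.000)–(3.260,2.000)
cell (3,2): code 0001 → (3.260,2.000)–(3.000,2.309)
total: 10 segments, chained into 1 closed loop(s), length Σ = 9.381658

segments=10 loops=1 length=9.382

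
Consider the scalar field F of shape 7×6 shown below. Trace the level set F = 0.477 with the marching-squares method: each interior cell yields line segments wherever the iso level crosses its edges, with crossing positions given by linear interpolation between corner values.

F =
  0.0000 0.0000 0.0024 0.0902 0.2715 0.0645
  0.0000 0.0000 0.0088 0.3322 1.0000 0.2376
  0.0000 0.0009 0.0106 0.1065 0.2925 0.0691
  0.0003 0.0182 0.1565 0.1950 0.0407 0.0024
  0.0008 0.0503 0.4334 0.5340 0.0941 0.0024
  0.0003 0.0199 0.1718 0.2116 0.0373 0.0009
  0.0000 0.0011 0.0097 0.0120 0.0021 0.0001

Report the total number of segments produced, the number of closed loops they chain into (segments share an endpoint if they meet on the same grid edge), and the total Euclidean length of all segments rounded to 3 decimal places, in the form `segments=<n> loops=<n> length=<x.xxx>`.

cell (0,3): code 0100 → (0.282,4.000)–(1.000,3.217)
cell (0,4): code 1000 → (1.000,4.686)–(0.282,4.000)
cell (1,3): code 0010 → (1.000,3.217)–(1.739,4.000)
cell (1,4): code 0001 → (1.739,4.000)–(1.000,4.686)
cell (3,2): code 0100 → (3.832,3.000)–(4.000,2.433)
cell (3,3): code 1000 → (4.000,3.130)–(3.832,3.000)
cell (4,2): code 0010 → (4.000,2.433)–(4.177,3.000)
cell (4,3): code 0001 → (4.177,3.000)–(4.000,3.130)
total: 8 segments, chained into 2 closed loop(s), length Σ = 5.756858

segments=8 loops=2 length=5.757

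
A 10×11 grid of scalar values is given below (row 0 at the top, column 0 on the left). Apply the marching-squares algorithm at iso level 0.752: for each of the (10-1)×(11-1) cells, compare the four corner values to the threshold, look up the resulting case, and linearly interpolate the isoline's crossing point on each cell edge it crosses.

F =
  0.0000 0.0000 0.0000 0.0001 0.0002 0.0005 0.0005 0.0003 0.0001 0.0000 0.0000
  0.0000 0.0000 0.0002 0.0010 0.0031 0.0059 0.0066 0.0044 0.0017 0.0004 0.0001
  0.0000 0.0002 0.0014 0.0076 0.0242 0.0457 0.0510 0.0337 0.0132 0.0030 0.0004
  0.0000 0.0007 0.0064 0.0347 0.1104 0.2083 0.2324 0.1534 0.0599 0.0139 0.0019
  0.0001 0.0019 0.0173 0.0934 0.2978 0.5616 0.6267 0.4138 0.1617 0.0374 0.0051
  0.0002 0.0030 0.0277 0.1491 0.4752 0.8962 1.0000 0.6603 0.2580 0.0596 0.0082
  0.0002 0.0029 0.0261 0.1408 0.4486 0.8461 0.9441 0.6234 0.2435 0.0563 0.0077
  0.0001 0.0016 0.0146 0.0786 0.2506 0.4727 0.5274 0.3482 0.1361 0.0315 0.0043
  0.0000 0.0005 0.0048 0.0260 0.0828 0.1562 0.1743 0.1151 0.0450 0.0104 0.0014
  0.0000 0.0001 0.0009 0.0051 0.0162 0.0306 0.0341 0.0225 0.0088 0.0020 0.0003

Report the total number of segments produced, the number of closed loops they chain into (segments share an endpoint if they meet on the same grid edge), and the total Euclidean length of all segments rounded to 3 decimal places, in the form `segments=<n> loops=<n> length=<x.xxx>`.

segments=8 loops=1 length=6.702

cell (4,4): code 0100 → (4.569,5.000)–(5.000,4.657)
cell (4,5): code 1100 → (4.336,6.000)–(4.569,5.000)
cell (4,6): code 1000 → (5.000,6.730)–(4.336,6.000)
cell (5,4): code 0110 → (5.000,4.657)–(6.000,4.763)
cell (5,6): code 1001 → (6.000,6.599)–(5.000,6.730)
cell (6,4): code 0010 → (6.000,4.763)–(6.252,5.000)
cell (6,5): code 0011 → (6.252,5.000)–(6.461,6.000)
cell (6,6): code 0001 → (6.461,6.000)–(6.000,6.599)
total: 8 segments, chained into 1 closed loop(s), length Σ = 6.701812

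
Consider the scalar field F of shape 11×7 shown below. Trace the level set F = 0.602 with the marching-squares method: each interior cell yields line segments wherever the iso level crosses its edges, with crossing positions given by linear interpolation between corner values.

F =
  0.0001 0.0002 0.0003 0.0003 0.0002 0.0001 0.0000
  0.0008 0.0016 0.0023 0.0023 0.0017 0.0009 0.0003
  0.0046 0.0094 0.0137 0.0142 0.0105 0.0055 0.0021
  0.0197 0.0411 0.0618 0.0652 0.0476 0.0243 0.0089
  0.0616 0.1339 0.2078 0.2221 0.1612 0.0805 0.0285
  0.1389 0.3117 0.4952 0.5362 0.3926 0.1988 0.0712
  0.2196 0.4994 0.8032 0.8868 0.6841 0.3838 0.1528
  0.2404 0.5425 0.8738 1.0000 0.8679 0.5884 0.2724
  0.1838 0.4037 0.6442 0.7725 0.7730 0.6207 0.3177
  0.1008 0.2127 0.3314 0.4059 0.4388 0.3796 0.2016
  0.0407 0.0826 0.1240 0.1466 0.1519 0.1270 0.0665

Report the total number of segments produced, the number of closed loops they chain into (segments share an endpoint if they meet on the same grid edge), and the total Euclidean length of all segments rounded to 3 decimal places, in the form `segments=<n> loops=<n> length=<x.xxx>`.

segments=14 loops=1 length=11.349

cell (5,1): code 0100 → (5.347,2.000)–(6.000,1.338)
cell (5,2): code 1100 → (5.188,3.000)–(5.347,2.000)
cell (5,3): code 1100 → (5.718,4.000)–(5.188,3.000)
cell (5,4): code 1000 → (6.000,4.273)–(5.718,4.000)
cell (6,1): code 0110 → (6.000,1.338)–(7.000,1.180)
cell (6,4): code 1001 → (7.000,4.951)–(6.000,4.273)
cell (7,1): code 0110 → (7.000,1.180)–(8.000,1.825)
cell (7,4): code 1101 → (7.421,5.000)–(7.000,4.951)
cell (7,5): code 1000 → (8.000,5.062)–(7.421,5.000)
cell (8,1): code 0010 → (8.000,1.825)–(8.135,2.000)
cell (8,2): code 0011 → (8.135,2.000)–(8.465,3.000)
cell (8,3): code 0011 → (8.465,3.000)–(8.512,4.000)
cell (8,4): code 0011 → (8.512,4.000)–(8.078,5.000)
cell (8,5): code 0001 → (8.078,5.000)–(8.000,5.062)
total: 14 segments, chained into 1 closed loop(s), length Σ = 11.348797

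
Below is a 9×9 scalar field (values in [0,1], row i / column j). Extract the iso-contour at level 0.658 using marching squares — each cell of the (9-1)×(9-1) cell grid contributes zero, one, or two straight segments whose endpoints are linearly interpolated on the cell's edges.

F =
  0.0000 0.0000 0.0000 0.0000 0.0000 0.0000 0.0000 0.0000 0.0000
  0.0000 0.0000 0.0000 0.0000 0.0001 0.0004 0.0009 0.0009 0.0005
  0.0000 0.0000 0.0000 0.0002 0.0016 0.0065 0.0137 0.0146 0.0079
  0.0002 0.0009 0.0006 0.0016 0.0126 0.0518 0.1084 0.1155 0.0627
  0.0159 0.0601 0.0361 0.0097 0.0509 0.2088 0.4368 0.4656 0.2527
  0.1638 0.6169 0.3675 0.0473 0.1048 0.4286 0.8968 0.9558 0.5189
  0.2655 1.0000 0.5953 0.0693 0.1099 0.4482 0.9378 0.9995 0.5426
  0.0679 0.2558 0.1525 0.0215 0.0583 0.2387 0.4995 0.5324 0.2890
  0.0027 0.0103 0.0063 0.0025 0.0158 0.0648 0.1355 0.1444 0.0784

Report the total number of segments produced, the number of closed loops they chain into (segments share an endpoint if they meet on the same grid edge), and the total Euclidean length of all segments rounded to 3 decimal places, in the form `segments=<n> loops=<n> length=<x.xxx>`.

segments=12 loops=2 length=11.408

cell (4,5): code 0100 → (4.481,6.000)–(5.000,5.490)
cell (4,6): code 1100 → (4.392,7.000)–(4.481,6.000)
cell (4,7): code 1000 → (5.000,7.682)–(4.392,7.000)
cell (5,0): code 0100 → (5.107,1.000)–(6.000,0.534)
cell (5,1): code 1000 → (6.000,1.845)–(5.107,1.000)
cell (5,5): code 0110 → (5.000,5.490)–(6.000,5.429)
cell (5,7): code 1001 → (6.000,7.747)–(5.000,7.682)
cell (6,0): code 0010 → (6.000,0.534)–(6.460,1.000)
cell (6,1): code 0001 → (6.460,1.000)–(6.000,1.845)
cell (6,5): code 0010 → (6.000,5.429)–(6.638,6.000)
cell (6,6): code 0011 → (6.638,6.000)–(6.731,7.000)
cell (6,7): code 0001 → (6.731,7.000)–(6.000,7.747)
total: 12 segments, chained into 2 closed loop(s), length Σ = 11.407678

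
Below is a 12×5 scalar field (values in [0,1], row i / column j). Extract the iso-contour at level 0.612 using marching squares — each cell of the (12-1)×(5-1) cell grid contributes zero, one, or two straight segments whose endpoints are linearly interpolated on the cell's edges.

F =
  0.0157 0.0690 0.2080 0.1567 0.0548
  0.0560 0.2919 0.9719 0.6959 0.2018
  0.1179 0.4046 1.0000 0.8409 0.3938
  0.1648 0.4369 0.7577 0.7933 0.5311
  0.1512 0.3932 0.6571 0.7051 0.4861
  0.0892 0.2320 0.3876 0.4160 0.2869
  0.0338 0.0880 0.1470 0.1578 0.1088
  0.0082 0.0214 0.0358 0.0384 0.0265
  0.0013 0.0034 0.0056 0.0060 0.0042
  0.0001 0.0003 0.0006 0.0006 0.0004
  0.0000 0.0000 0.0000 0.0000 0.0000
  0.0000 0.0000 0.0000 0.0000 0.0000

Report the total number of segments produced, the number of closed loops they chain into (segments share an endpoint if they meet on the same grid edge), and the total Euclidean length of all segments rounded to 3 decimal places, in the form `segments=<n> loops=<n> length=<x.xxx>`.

cell (0,1): code 0100 → (0.529,2.000)–(1.000,1.471)
cell (0,2): code 1100 → (0.844,3.000)–(0.529,2.000)
cell (0,3): code 1000 → (1.000,3.170)–(0.844,3.000)
cell (1,1): code 0110 → (1.000,1.471)–(2.000,1.348)
cell (1,3): code 1001 → (2.000,3.512)–(1.000,3.170)
cell (2,1): code 0110 → (2.000,1.348)–(3.000,1.546)
cell (2,3): code 1001 → (3.000,3.691)–(2.000,3.512)
cell (3,1): code 0110 → (3.000,1.546)–(4.000,1.829)
cell (3,3): code 1001 → (4.000,3.425)–(3.000,3.691)
cell (4,1): code 0010 → (4.000,1.829)–(4.167,2.000)
cell (4,2): code 0011 → (4.167,2.000)–(4.322,3.000)
cell (4,3): code 0001 → (4.322,3.000)–(4.000,3.425)
total: 12 segments, chained into 1 closed loop(s), length Σ = 9.945783

segments=12 loops=1 length=9.946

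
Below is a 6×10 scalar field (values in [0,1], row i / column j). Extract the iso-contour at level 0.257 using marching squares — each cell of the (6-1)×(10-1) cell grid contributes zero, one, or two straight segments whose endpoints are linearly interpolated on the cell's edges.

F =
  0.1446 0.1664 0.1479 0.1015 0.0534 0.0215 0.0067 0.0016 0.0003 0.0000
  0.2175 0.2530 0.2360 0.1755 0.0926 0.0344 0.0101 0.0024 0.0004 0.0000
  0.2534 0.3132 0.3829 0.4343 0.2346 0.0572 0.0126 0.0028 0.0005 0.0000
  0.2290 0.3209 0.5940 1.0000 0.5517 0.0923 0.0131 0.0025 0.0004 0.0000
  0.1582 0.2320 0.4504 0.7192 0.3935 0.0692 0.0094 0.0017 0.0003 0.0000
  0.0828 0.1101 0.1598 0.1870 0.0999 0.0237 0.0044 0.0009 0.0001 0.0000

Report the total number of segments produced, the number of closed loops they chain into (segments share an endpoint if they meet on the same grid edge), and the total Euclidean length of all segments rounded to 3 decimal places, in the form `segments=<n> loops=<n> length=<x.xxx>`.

cell (1,0): code 0100 → (1.066,1.000)–(2.000,0.060)
cell (1,1): code 1100 → (1.143,2.000)–(1.066,1.000)
cell (1,2): code 1100 → (1.315,3.000)–(1.143,2.000)
cell (1,3): code 1000 → (2.000,3.888)–(1.315,3.000)
cell (2,0): code 0110 → (2.000,0.060)–(3.000,0.305)
cell (2,3): code 1101 → (2.071,4.000)–(2.000,3.888)
cell (2,4): code 1000 → (3.000,4.641)–(2.071,4.000)
cell (3,0): code 0010 → (3.000,0.305)–(3.719,1.000)
cell (3,1): code 0111 → (3.719,1.000)–(4.000,1.114)
cell (3,4): code 1001 → (4.000,4.421)–(3.000,4.641)
cell (4,1): code 0010 → (4.000,1.114)–(4.666,2.000)
cell (4,2): code 0011 → (4.666,2.000)–(4.868,3.000)
cell (4,3): code 0011 → (4.868,3.000)–(4.465,4.000)
cell (4,4): code 0001 → (4.465,4.000)–(4.000,4.421)
total: 14 segments, chained into 1 closed loop(s), length Σ = 12.916303

segments=14 loops=1 length=12.916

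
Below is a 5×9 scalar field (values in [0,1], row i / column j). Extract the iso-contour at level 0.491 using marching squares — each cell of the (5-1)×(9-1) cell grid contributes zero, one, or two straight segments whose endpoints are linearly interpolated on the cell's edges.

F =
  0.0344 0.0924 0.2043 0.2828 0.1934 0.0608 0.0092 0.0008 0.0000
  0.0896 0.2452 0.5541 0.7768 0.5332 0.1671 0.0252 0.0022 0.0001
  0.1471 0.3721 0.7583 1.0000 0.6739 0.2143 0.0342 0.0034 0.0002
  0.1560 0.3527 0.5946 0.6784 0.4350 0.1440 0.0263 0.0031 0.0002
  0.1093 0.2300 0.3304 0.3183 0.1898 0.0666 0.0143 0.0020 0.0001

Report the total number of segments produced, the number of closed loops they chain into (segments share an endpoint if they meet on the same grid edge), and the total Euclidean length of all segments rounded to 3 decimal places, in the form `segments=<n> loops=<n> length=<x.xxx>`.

segments=12 loops=1 length=9.512

cell (0,1): code 0100 → (0.820,2.000)–(1.000,1.796)
cell (0,2): code 1100 → (0.421,3.000)–(0.820,2.000)
cell (0,3): code 1100 → (0.876,4.000)–(0.421,3.000)
cell (0,4): code 1000 → (1.000,4.115)–(0.876,4.000)
cell (1,1): code 0110 → (1.000,1.796)–(2.000,1.308)
cell (1,4): code 1001 → (2.000,4.398)–(1.000,4.115)
cell (2,1): code 0110 → (2.000,1.308)–(3.000,1.572)
cell (2,3): code 1011 → (3.000,3.770)–(2.766,4.000)
cell (2,4): code 0001 → (2.766,4.000)–(2.000,4.398)
cell (3,1): code 0010 → (3.000,1.572)–(3.392,2.000)
cell (3,2): code 0011 → (3.392,2.000)–(3.520,3.000)
cell (3,3): code 0001 → (3.520,3.000)–(3.000,3.770)
total: 12 segments, chained into 1 closed loop(s), length Σ = 9.512231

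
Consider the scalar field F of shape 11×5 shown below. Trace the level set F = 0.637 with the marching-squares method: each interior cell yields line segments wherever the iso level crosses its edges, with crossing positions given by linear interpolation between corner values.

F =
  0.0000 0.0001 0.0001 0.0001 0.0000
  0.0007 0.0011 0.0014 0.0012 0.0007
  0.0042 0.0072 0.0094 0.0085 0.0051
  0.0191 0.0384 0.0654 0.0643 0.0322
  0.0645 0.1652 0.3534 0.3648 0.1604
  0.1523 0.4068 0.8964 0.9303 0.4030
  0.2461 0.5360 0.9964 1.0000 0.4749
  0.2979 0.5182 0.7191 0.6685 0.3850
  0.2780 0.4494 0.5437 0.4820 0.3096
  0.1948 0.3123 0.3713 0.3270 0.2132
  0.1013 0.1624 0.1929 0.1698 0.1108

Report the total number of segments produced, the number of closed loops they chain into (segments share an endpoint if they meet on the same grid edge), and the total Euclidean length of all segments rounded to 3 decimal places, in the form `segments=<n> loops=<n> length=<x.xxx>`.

cell (4,1): code 0100 → (4.522,2.000)–(5.000,1.470)
cell (4,2): code 1100 → (4.481,3.000)–(4.522,2.000)
cell (4,3): code 1000 → (5.000,3.556)–(4.481,3.000)
cell (5,1): code 0110 → (5.000,1.470)–(6.000,1.219)
cell (5,3): code 1001 → (6.000,3.691)–(5.000,3.556)
cell (6,1): code 0110 → (6.000,1.219)–(7.000,1.591)
cell (6,3): code 1001 → (7.000,3.111)–(6.000,3.691)
cell (7,1): code 0010 → (7.000,1.591)–(7.468,2.000)
cell (7,2): code 0011 → (7.468,2.000)–(7.169,3.000)
cell (7,3): code 0001 → (7.169,3.000)–(7.000,3.111)
total: 10 segments, chained into 1 closed loop(s), length Σ = 8.605191

segments=10 loops=1 length=8.605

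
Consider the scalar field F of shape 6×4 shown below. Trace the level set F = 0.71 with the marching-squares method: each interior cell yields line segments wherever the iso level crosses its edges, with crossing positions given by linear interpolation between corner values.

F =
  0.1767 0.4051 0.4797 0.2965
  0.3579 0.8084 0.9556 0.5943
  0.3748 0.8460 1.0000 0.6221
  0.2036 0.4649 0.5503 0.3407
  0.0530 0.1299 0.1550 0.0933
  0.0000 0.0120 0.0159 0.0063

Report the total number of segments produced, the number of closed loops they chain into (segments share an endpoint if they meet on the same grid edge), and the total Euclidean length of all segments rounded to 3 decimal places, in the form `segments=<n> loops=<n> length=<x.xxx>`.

segments=8 loops=1 length=6.726

cell (0,0): code 0100 → (0.756,1.000)–(1.000,0.782)
cell (0,1): code 1100 → (0.484,2.000)–(0.756,1.000)
cell (0,2): code 1000 → (1.000,2.680)–(0.484,2.000)
cell (1,0): code 0110 → (1.000,0.782)–(2.000,0.711)
cell (1,2): code 1001 → (2.000,2.767)–(1.000,2.680)
cell (2,0): code 0010 → (2.000,0.711)–(2.357,1.000)
cell (2,1): code 0011 → (2.357,1.000)–(2.645,2.000)
cell (2,2): code 0001 → (2.645,2.000)–(2.000,2.767)
total: 8 segments, chained into 1 closed loop(s), length Σ = 6.725595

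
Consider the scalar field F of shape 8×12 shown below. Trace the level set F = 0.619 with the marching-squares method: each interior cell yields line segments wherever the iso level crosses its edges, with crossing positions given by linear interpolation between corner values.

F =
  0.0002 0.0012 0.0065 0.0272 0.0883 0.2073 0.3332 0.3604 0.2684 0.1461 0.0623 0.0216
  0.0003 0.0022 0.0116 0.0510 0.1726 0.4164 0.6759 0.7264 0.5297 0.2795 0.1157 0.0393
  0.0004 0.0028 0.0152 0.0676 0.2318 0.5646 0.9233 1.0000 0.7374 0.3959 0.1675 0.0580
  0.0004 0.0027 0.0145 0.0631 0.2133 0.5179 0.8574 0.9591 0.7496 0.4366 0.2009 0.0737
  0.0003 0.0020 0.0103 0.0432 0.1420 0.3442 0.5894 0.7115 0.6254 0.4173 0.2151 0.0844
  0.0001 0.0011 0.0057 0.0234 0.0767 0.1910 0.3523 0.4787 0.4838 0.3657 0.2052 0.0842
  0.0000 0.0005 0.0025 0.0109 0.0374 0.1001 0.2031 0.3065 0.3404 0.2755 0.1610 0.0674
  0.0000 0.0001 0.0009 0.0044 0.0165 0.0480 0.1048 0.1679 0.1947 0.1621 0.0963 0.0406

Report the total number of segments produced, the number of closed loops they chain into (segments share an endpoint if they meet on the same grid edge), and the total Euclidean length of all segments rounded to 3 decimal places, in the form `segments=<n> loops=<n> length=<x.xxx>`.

segments=14 loops=1 length=10.832

cell (0,5): code 0100 → (0.834,6.000)–(1.000,5.781)
cell (0,6): code 1100 → (0.707,7.000)–(0.834,6.000)
cell (0,7): code 1000 → (1.000,7.546)–(0.707,7.000)
cell (1,5): code 0110 → (1.000,5.781)–(2.000,5.152)
cell (1,7): code 1101 → (1.430,8.000)–(1.000,7.546)
cell (1,8): code 1000 → (2.000,8.347)–(1.430,8.000)
cell (2,5): code 0110 → (2.000,5.152)–(3.000,5.298)
cell (2,8): code 1001 → (3.000,8.417)–(2.000,8.347)
cell (3,5): code 0010 → (3.000,5.298)–(3.890,6.000)
cell (3,6): code 0111 → (3.890,6.000)–(4.000,6.242)
cell (3,8): code 1001 → (4.000,8.031)–(3.000,8.417)
cell (4,6): code 0010 → (4.000,6.242)–(4.397,7.000)
cell (4,7): code 0011 → (4.397,7.000)–(4.045,8.000)
cell (4,8): code 0001 → (4.045,8.000)–(4.000,8.031)
total: 14 segments, chained into 1 closed loop(s), length Σ = 10.832097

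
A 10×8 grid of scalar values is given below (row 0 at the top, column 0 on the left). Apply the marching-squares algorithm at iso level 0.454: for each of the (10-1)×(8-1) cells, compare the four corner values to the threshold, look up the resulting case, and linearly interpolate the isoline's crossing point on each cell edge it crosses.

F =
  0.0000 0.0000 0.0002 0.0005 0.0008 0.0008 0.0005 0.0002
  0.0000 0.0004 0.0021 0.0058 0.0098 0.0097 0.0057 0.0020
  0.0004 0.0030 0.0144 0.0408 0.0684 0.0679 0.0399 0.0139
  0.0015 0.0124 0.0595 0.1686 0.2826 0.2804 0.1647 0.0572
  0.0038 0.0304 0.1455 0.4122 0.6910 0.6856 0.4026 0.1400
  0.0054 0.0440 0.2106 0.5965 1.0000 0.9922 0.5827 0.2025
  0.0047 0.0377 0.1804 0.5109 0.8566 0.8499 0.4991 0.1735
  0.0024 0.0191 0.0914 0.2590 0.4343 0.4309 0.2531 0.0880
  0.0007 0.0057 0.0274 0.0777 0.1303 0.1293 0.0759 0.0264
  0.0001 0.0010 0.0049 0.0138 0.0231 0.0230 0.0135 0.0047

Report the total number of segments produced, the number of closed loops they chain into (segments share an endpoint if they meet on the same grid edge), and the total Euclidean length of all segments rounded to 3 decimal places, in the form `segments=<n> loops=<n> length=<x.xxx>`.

cell (3,3): code 0100 → (3.420,4.000)–(4.000,3.150)
cell (3,4): code 1100 → (3.428,5.000)–(3.420,4.000)
cell (3,5): code 1000 → (4.000,5.818)–(3.428,5.000)
cell (4,2): code 0100 → (4.227,3.000)–(5.000,2.631)
cell (4,3): code 1110 → (4.000,3.150)–(4.227,3.000)
cell (4,5): code 1101 → (4.285,6.000)–(4.000,5.818)
cell (4,6): code 1000 → (5.000,6.339)–(4.285,6.000)
cell (5,2): code 0110 → (5.000,2.631)–(6.000,2.828)
cell (5,6): code 1001 → (6.000,6.139)–(5.000,6.339)
cell (6,2): code 0010 → (6.000,2.828)–(6.226,3.000)
cell (6,3): code 0011 → (6.226,3.000)–(6.953,4.000)
cell (6,4): code 0011 → (6.953,4.000)–(6.945,5.000)
cell (6,5): code 0011 → (6.945,5.000)–(6.183,6.000)
cell (6,6): code 0001 → (6.183,6.000)–(6.000,6.139)
total: 14 segments, chained into 1 closed loop(s), length Σ = 11.331691

segments=14 loops=1 length=11.332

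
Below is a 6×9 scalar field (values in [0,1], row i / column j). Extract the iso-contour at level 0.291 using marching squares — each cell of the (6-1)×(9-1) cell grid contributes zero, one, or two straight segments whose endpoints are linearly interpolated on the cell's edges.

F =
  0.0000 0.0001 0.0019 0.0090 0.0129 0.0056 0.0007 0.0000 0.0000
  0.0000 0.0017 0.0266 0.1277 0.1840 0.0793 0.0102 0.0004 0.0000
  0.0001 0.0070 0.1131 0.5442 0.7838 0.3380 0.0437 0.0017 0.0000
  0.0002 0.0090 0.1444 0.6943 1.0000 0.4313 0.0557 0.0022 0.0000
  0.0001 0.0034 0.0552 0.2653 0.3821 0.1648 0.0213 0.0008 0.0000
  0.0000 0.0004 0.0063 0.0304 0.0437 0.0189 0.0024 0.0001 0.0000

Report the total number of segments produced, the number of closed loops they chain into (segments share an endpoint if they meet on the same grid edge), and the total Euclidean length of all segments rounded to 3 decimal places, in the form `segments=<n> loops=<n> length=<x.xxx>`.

segments=12 loops=1 length=9.469

cell (1,2): code 0100 → (1.392,3.000)–(2.000,2.413)
cell (1,3): code 1100 → (1.178,4.000)–(1.392,3.000)
cell (1,4): code 1100 → (1.818,5.000)–(1.178,4.000)
cell (1,5): code 1000 → (2.000,5.160)–(1.818,5.000)
cell (2,2): code 0110 → (2.000,2.413)–(3.000,2.267)
cell (2,5): code 1001 → (3.000,5.374)–(2.000,5.160)
cell (3,2): code 0010 → (3.000,2.267)–(3.940,3.000)
cell (3,3): code 0111 → (3.940,3.000)–(4.000,3.220)
cell (3,4): code 1011 → (4.000,4.419)–(3.526,5.000)
cell (3,5): code 0001 → (3.526,5.000)–(3.000,5.374)
cell (4,3): code 0010 → (4.000,3.220)–(4.269,4.000)
cell (4,4): code 0001 → (4.269,4.000)–(4.000,4.419)
total: 12 segments, chained into 1 closed loop(s), length Σ = 9.468802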